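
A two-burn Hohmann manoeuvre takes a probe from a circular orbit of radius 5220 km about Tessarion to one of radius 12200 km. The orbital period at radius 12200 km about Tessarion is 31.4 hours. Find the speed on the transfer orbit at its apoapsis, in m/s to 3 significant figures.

From Kepler's third law T² = 4π²r³/μ at r = 12200 km, T = 31.4 hours = 31.4 × 3600 s = 1.1304×10^5 s: μ = 4π²r³/T² = 5610.16 km³/s².
Transfer-ellipse semi-major axis a_t = (r₁ + r₂)/2 = (5220 + 12200)/2 = 8710 km.
At apoapsis, r = 12200 km.
From the vis-viva equation, v = √[μ(2/r − 1/a_t)] = 0.5250 km/s.

v = 525 m/s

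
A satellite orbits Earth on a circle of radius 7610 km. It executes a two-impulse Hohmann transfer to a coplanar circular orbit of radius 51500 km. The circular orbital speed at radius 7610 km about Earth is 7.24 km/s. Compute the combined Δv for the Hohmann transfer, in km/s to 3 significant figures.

Δv = 3.69 km/s

From the circular-orbit relation v² = μ/r at r = 7610 km: μ = v²r = (7.24)² × 7610 = 3.98898×10^5 km³/s².
The Hohmann ellipse has a_t = (r₁ + r₂)/2 = 29555 km.
Circular speed at r₁: v₁ = √(μ/r₁) = √(3.98898×10^5/7610) = 7.240 km/s.
On the transfer ellipse at r₁, vis-viva gives v_p = √[μ(2/r₁ − 1/a_t)] = 9.557 km/s.
First burn Δv₁ = |v_p − v₁| = 2.317 km/s.
Circular speed at r₂: v₂ = √(μ/r₂) = 2.783 km/s.
Transfer-orbit speed at r₂: v_a = √[μ(2/r₂ − 1/a_t)] = 1.412 km/s.
Second burn Δv₂ = |v₂ − v_a| = 1.371 km/s.
Δv = Δv₁ + Δv₂ = 2.317 + 1.371 = 3.688 km/s.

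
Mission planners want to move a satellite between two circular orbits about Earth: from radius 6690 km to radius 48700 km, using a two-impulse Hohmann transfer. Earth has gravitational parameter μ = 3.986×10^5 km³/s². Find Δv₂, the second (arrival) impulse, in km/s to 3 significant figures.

The Hohmann ellipse has a_t = (r₁ + r₂)/2 = 27695 km.
Circular speed at r = 48700 km: v_c = √(μ/r) = 2.861 km/s.
Vis-viva on the transfer ellipse at r = 48700 km gives v_t = √[μ(2/r − 1/a_t)] = 1.406 km/s.
Δv₂ = |v_t − v_c| = |1.406 − 2.861| = 1.455 km/s.

Δv₂ = 1.45 km/s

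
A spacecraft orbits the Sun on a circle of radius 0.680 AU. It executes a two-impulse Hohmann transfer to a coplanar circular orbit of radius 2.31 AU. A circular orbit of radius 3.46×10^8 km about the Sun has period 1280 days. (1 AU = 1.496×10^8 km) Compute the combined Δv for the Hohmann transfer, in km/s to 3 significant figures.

Δv = 15.2 km/s

From Kepler's third law T² = 4π²r³/μ at r = 3.46×10^8 km, T = 1280 days = 1280 × 86400 s = 1.10592×10^8 s: μ = 4π²r³/T² = 1.33703×10^11 km³/s².
In km: r₁ = 0.680 × 1.496×10^8 = 1.01728×10^8 km; r₂ = 2.31 × 1.496×10^8 = 3.45576×10^8 km.
Transfer-ellipse semi-major axis a_t = (r₁ + r₂)/2 = (1.01728×10^8 + 3.45576×10^8)/2 = 2.23652×10^8 km.
At r₁ the circular-orbit speed is v₁ = √(μ/r₁) = 36.2535 km/s.
Transfer-orbit speed at r₁ (v² = μ(2/r − 1/a)): v_p = √[μ(2/r₁ − 1/a_t)] = 45.0646 km/s.
First burn Δv₁ = |v_p − v₁| = 8.8111 km/s.
At r₂, v₂ = √(μ/r₂) = 19.670 km/s.
Transfer-orbit speed at r₂: v_a = √[μ(2/r₂ − 1/a_t)] = 13.266 km/s.
Second burn Δv₂ = |v₂ − v_a| = 6.4040 km/s.
Δv = Δv₁ + Δv₂ = 8.8111 + 6.4040 = 15.22 km/s.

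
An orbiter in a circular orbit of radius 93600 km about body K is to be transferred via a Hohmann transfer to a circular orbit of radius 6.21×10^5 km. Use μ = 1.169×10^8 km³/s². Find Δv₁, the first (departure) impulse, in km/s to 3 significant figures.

Δv₁ = 11.3 km/s

Semi-major axis of the transfer orbit: a_t = (93600 + 6.210×10^5)/2 = 3.573×10^5 km.
On the circular orbit at r = 93600 km, v_c = √(μ/r) = 35.34 km/s.
Vis-viva on the transfer ellipse at r = 93600 km gives v_t = √[μ(2/r − 1/a_t)] = 46.59 km/s.
Δv₁ = |v_t − v_c| = |46.59 − 35.34| = 11.25 km/s.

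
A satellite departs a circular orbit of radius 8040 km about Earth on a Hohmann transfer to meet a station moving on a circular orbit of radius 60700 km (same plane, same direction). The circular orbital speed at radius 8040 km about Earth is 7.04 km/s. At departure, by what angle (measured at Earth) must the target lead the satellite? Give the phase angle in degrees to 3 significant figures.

φ = 103°

From the circular-orbit relation v² = μ/r at r = 8040 km: μ = v²r = (7.04)² × 8040 = 3.98475×10^5 km³/s².
Semi-major axis of the transfer orbit: a_t = (8040 + 60700)/2 = 34370 km.
The half-period of the transfer ellipse is t = π√(a_t³/μ) = 31711.6 s.
Target angular speed ω₂ = √(μ/r₂³) = 4.22102×10^-5 rad/s.
Angle swept by the target during transfer: ω₂·t = 1.33855 rad = 76.69°.
Arrival is 180° from departure on the ellipse, so φ = 180° − 76.69° = 103°.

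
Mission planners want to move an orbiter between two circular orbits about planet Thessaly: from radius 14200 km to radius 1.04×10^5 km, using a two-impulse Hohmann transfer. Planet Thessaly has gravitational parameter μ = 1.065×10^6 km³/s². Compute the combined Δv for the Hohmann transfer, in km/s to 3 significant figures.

Δv = 4.46 km/s

Semi-major axis of the transfer orbit: a_t = (14200 + 1.040×10^5)/2 = 59100 km.
At r₁ the circular-orbit speed is v₁ = √(μ/r₁) = 8.6603 km/s.
Transfer-orbit speed at r₁ (vis-viva equation): v_p = √[μ(2/r₁ − 1/a_t)] = 11.488 km/s.
First burn Δv₁ = |v_p − v₁| = 2.828 km/s.
Circular speed at r₂: v₂ = √(μ/r₂) = 3.200 km/s.
Transfer-orbit speed at r₂: v_a = √[μ(2/r₂ − 1/a_t)] = 1.569 km/s.
Second burn Δv₂ = |v₂ − v_a| = 1.631 km/s.
Total Δv = Δv₁ + Δv₂ = 4.459 km/s.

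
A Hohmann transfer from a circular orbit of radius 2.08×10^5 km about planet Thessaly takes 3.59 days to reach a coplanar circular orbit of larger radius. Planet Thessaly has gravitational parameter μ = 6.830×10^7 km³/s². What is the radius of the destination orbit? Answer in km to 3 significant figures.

r₂ = 1.54×10^6 km

Transfer time t = 3.59 days = 3.10176×10^5 s, and t = π√(a_t³/μ).
So a_t = (μ t²/π²)^(1/3) = (6.830×10^7 × (3.10176×10^5)² / π²)^(1/3) = 8.7320×10^5 km.
Since a_t = (r₁ + r₂)/2, r₂ = 2a_t − r₁ = 2×8.7320×10^5 − 2.080×10^5 = 1.5384×10^6 km.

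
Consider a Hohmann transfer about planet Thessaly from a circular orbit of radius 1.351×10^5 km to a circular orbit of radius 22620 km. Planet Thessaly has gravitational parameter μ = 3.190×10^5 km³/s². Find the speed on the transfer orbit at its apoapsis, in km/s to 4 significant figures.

The Hohmann ellipse has a_t = (r₁ + r₂)/2 = 78860 km.
The apoapsis of the transfer ellipse is at r = 1.351×10^5 km.
From the vis-viva equation, v = √[μ(2/r − 1/a_t)] = 0.8230 km/s.

v = 0.8230 km/s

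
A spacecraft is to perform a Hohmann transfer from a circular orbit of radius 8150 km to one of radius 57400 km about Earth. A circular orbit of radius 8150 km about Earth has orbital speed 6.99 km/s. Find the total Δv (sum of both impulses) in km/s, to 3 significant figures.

Δv = 3.58 km/s

From the circular-orbit relation v² = μ/r at r = 8150 km: μ = v²r = (6.99)² × 8150 = 3.98210×10^5 km³/s².
Semi-major axis of the transfer orbit: a_t = (8150 + 57400)/2 = 32775 km.
At r₁ the circular-orbit speed is v₁ = √(μ/r₁) = 6.9900 km/s.
On the transfer ellipse at r₁, vis-viva equation gives v_p = √[μ(2/r₁ − 1/a_t)] = 9.2504 km/s.
First burn Δv₁ = |v_p − v₁| = 2.2604 km/s.
Circular speed at r₂: v₂ = √(μ/r₂) = 2.6339 km/s.
Transfer-orbit speed at r₂: v_a = √[μ(2/r₂ − 1/a_t)] = 1.3134 km/s.
Second burn Δv₂ = |v₂ − v_a| = 1.3205 km/s.
Δv = Δv₁ + Δv₂ = 2.2604 + 1.3205 = 3.581 km/s.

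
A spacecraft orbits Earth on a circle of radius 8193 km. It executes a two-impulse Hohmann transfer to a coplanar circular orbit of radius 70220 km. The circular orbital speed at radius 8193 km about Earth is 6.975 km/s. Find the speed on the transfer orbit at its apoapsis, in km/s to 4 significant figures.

v = 1.089 km/s

From the circular-orbit relation v² = μ/r at r = 8193 km: μ = v²r = (6.975)² × 8193 = 3.98595×10^5 km³/s².
The Hohmann ellipse has a_t = (r₁ + r₂)/2 = 39206.5 km.
The apoapsis of the transfer ellipse is at r = 70220 km.
Vis-viva: v = √[μ(2/r − 1/a_t)] = √[3.98595×10^5 × (2/70220 − 1/39206.5)] = 1.089 km/s.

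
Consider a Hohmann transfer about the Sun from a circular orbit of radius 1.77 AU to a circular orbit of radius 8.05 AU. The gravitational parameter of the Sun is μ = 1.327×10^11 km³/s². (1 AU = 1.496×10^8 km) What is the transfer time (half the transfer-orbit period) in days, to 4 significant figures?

t = 1987 days

In km: r₁ = 1.77 × 1.496×10^8 = 2.64792×10^8 km; r₂ = 8.05 × 1.496×10^8 = 1.20428×10^9 km.
Transfer-ellipse semi-major axis a_t = (r₁ + r₂)/2 = (2.64792×10^8 + 1.20428×10^9)/2 = 7.34536×10^8 km.
By Kepler's third law the transfer-orbit period is T = 2π√(a_t³/μ), so t = T/2 = 1.717×10^8 s.
Converting: 1.717×10^8 s ÷ 86400 s/day = 1987 days.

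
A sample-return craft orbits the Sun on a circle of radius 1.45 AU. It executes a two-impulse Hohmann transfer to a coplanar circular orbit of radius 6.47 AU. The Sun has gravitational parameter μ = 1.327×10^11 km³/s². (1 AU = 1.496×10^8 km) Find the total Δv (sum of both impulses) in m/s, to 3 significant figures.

In km: r₁ = 1.45 × 1.496×10^8 = 2.1692×10^8 km; r₂ = 6.47 × 1.496×10^8 = 9.67912×10^8 km.
The Hohmann ellipse has a_t = (r₁ + r₂)/2 = 5.92416×10^8 km.
At r₁ the circular-orbit speed is v₁ = √(μ/r₁) = 24.73350 km/s.
Transfer-orbit speed at r₁ (vis-viva): v_p = √[μ(2/r₁ − 1/a_t)] = 31.61478 km/s.
First burn Δv₁ = |v_p − v₁| = 6.88128 km/s.
Circular speed at r₂: v₂ = √(μ/r₂) = 11.70894 km/s.
Transfer-orbit speed at r₂: v_a = √[μ(2/r₂ − 1/a_t)] = 7.085230 km/s.
Second burn Δv₂ = |v₂ − v_a| = 4.62371 km/s.
Δv = Δv₁ + Δv₂ = 6.88128 + 4.62371 = 11.50 km/s.

Δv = 11500 m/s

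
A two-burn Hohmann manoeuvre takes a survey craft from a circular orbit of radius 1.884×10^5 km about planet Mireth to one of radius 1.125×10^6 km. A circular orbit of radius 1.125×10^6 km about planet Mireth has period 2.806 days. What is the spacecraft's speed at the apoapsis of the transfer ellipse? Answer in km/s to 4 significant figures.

v = 15.62 km/s

From Kepler's third law T² = 4π²r³/μ at r = 1.125×10^6 km, T = 2.806 days = 2.806 × 86400 s = 2.424384×10^5 s: μ = 4π²r³/T² = 9.56345×10^8 km³/s².
Transfer-ellipse semi-major axis a_t = (r₁ + r₂)/2 = (1.884×10^5 + 1.125×10^6)/2 = 6.567×10^5 km.
At apoapsis, r = 1.125×10^6 km.
Vis-viva: v = √[μ(2/r − 1/a_t)] = √[9.56345×10^8 × (2/1.125×10^6 − 1/6.567×10^5)] = 15.62 km/s.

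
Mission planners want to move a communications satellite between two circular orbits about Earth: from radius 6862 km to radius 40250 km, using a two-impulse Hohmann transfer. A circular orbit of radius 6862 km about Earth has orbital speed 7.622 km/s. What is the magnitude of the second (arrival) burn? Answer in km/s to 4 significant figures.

Δv₂ = 1.449 km/s

From the circular-orbit relation v² = μ/r at r = 6862 km: μ = v²r = (7.622)² × 6862 = 3.98647×10^5 km³/s².
Semi-major axis of the transfer orbit: a_t = (6862 + 40250)/2 = 23556 km.
On the circular orbit at r = 40250 km, v_c = √(μ/r) = 3.14711 km/s.
Vis-viva on the transfer ellipse at r = 40250 km gives v_t = √[μ(2/r − 1/a_t)] = 1.69858 km/s.
Δv₂ = |v_t − v_c| = |1.69858 − 3.14711| = 1.449 km/s.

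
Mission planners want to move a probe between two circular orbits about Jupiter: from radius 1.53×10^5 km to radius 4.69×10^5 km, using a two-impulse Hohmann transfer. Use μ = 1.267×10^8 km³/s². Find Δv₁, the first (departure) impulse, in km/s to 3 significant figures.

Δv₁ = 6.56 km/s

Transfer-ellipse semi-major axis a_t = (r₁ + r₂)/2 = (1.530×10^5 + 4.690×10^5)/2 = 3.110×10^5 km.
On the circular orbit at r = 1.530×10^5 km, v_c = √(μ/r) = 28.777 km/s.
Vis-viva on the transfer ellipse at r = 1.530×10^5 km gives v_t = √[μ(2/r − 1/a_t)] = 35.339 km/s.
Δv₁ = |v_t − v_c| = |35.339 − 28.777| = 6.562 km/s.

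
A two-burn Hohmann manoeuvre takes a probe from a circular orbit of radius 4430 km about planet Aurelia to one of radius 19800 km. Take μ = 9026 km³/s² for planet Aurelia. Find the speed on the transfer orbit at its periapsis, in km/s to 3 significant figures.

v = 1.82 km/s

Semi-major axis of the transfer orbit: a_t = (4430 + 19800)/2 = 12115 km.
At periapsis, r = 4430 km.
Applying v² = μ(2/r − 1/a_t): v = 1.825 km/s.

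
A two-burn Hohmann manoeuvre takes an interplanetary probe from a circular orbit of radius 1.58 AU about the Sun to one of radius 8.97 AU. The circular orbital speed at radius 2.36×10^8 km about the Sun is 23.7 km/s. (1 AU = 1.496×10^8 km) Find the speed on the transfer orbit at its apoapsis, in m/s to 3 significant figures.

v = 5440 m/s

From the circular-orbit relation v² = μ/r at r = 2.36×10^8 km: μ = v²r = (23.7)² × 2.36×10^8 = 1.32559×10^11 km³/s².
In km: r₁ = 1.58 × 1.496×10^8 = 2.36368×10^8 km; r₂ = 8.97 × 1.496×10^8 = 1.341912×10^9 km.
Transfer-ellipse semi-major axis a_t = (r₁ + r₂)/2 = (2.36368×10^8 + 1.341912×10^9)/2 = 7.8914×10^8 km.
The apoapsis of the transfer ellipse is at r = 1.341912×10^9 km.
Applying v² = μ(2/r − 1/a_t): v = 5.440 km/s.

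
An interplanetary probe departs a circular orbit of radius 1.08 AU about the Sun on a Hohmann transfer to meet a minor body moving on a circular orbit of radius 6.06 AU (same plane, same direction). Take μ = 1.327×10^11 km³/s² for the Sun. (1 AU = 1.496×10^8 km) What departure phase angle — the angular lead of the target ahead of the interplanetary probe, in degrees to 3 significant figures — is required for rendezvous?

In km: r₁ = 1.08 × 1.496×10^8 = 1.61568×10^8 km; r₂ = 6.06 × 1.496×10^8 = 9.06576×10^8 km.
The Hohmann ellipse has a_t = (r₁ + r₂)/2 = 5.34072×10^8 km.
Transfer time t = π√(a_t³/μ) = 1.06442×10^8 s.
Target angular speed ω₂ = √(μ/r₂³) = 1.33453×10^-8 rad/s.
Angle swept by the target during transfer: ω₂·t = 1.4205 rad = 81.39°.
Arrival is 180° from departure on the ellipse, so φ = 180° − 81.39° = 98.6°.

φ = 98.6°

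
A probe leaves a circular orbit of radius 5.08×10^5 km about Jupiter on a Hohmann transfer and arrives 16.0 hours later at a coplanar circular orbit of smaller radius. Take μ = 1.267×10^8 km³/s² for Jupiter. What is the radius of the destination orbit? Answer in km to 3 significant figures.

r₂ = 1.90×10^5 km

Transfer time t = 16.0 hours = 57600 s, and t = π√(a_t³/μ).
So a_t = (μ t²/π²)^(1/3) = (1.267×10^8 × (57600)² / π²)^(1/3) = 3.4923×10^5 km.
Since a_t = (r₁ + r₂)/2, r₂ = 2a_t − r₁ = 2×3.4923×10^5 − 5.080×10^5 = 1.9046×10^5 km.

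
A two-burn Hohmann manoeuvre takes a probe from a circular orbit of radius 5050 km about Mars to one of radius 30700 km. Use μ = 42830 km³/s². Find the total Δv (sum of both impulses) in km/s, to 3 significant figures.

Semi-major axis of the transfer orbit: a_t = (5050 + 30700)/2 = 17875 km.
Circular speed at r₁: v₁ = √(μ/r₁) = √(42830/5050) = 2.91225 km/s.
On the transfer ellipse at r₁, vis-viva equation gives v_p = √[μ(2/r₁ − 1/a_t)] = 3.81658 km/s.
First burn Δv₁ = |v_p − v₁| = 0.9043 km/s.
At r₂, v₂ = √(μ/r₂) = 1.1811 km/s.
Transfer-orbit speed at r₂: v_a = √[μ(2/r₂ − 1/a_t)] = 0.62781 km/s.
Second burn Δv₂ = |v₂ − v_a| = 0.5533 km/s.
Total Δv = Δv₁ + Δv₂ = 1.458 km/s.

Δv = 1.46 km/s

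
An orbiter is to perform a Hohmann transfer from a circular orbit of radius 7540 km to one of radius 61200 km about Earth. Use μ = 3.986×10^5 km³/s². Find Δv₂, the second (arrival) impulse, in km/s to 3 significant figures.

Δv₂ = 1.36 km/s

The Hohmann ellipse has a_t = (r₁ + r₂)/2 = 34370 km.
On the circular orbit at r = 61200 km, v_c = √(μ/r) = 2.552 km/s.
Vis-viva on the transfer ellipse at r = 61200 km gives v_t = √[μ(2/r − 1/a_t)] = 1.195 km/s.
Δv₂ = |v_t − v_c| = |1.195 − 2.552| = 1.357 km/s.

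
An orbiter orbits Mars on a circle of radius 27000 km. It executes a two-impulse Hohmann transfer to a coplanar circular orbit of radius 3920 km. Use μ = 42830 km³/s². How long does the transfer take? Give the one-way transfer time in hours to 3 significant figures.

Transfer-ellipse semi-major axis a_t = (r₁ + r₂)/2 = (27000 + 3920)/2 = 15460 km.
By Kepler's third law the transfer-orbit period is T = 2π√(a_t³/μ), so t = T/2 = 29180 s.
Converting: 29180 s ÷ 3600 s/hour = 8.11 hours.

t = 8.11 hours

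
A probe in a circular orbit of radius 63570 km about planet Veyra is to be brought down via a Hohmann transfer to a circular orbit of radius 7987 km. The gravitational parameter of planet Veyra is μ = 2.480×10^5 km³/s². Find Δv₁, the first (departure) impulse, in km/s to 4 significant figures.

The Hohmann ellipse has a_t = (r₁ + r₂)/2 = 35778.5 km.
On the circular orbit at r = 63570 km, v_c = √(μ/r) = 1.975 km/s.
Transfer-orbit speed at the same r (vis-viva, a = a_t): v_t = √[μ(2/r − 1/a_t)] = 0.9332 km/s.
Δv₁ = |v_t − v_c| = |0.9332 − 1.975| = 1.042 km/s.

Δv₁ = 1.042 km/s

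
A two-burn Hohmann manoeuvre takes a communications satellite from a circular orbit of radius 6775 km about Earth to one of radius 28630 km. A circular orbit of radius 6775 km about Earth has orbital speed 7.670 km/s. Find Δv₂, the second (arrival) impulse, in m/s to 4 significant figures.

Δv₂ = 1423 m/s

From the circular-orbit relation v² = μ/r at r = 6775 km: μ = v²r = (7.670)² × 6775 = 3.98566×10^5 km³/s².
The Hohmann ellipse has a_t = (r₁ + r₂)/2 = 17702.5 km.
Circular speed at r = 28630 km: v_c = √(μ/r) = 3.731 km/s.
Vis-viva on the transfer ellipse at r = 28630 km gives v_t = √[μ(2/r − 1/a_t)] = 2.308 km/s.
Δv₂ = |v_t − v_c| = |2.308 − 3.731| = 1.423 km/s.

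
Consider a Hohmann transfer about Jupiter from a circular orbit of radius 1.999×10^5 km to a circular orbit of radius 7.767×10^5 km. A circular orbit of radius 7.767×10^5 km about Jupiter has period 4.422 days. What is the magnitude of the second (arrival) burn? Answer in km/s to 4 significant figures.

From Kepler's third law T² = 4π²r³/μ at r = 7.767×10^5 km, T = 4.422 days = 4.422 × 86400 s = 3.820608×10^5 s: μ = 4π²r³/T² = 1.26723×10^8 km³/s².
The Hohmann ellipse has a_t = (r₁ + r₂)/2 = 4.883×10^5 km.
On the circular orbit at r = 7.767×10^5 km, v_c = √(μ/r) = 12.7732 km/s.
Transfer-orbit speed at the same r (vis-viva, a = a_t): v_t = √[μ(2/r − 1/a_t)] = 8.17267 km/s.
Δv₂ = |v_t − v_c| = |8.17267 − 12.7732| = 4.601 km/s.

Δv₂ = 4.601 km/s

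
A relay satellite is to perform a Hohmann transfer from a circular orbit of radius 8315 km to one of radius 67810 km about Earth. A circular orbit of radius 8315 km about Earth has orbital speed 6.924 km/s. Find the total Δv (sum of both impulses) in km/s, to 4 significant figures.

From the circular-orbit relation v² = μ/r at r = 8315 km: μ = v²r = (6.924)² × 8315 = 3.98636×10^5 km³/s².
Transfer-ellipse semi-major axis a_t = (r₁ + r₂)/2 = (8315 + 67810)/2 = 38062.5 km.
At r₁ the circular-orbit speed is v₁ = √(μ/r₁) = 6.924 km/s.
On the transfer ellipse at r₁, vis-viva equation gives v_p = √[μ(2/r₁ − 1/a_t)] = 9.242 km/s.
First burn Δv₁ = |v_p − v₁| = 2.318 km/s.
At r₂, v₂ = √(μ/r₂) = 2.4246 km/s.
Transfer-orbit speed at r₂: v_a = √[μ(2/r₂ − 1/a_t)] = 1.1332 km/s.
Second burn Δv₂ = |v₂ − v_a| = 1.291 km/s.
Total Δv = Δv₁ + Δv₂ = 3.609 km/s.

Δv = 3.609 km/s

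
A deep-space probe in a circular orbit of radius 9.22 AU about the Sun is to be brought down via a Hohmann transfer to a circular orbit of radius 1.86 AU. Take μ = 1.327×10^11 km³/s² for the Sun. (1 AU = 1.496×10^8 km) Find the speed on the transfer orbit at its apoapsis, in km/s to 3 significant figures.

In km: r₁ = 9.22 × 1.496×10^8 = 1.379312×10^9 km; r₂ = 1.86 × 1.496×10^8 = 2.78256×10^8 km.
Transfer-ellipse semi-major axis a_t = (r₁ + r₂)/2 = (1.379312×10^9 + 2.78256×10^8)/2 = 8.28784×10^8 km.
At apoapsis, r = 1.379312×10^9 km.
Vis-viva: v = √[μ(2/r − 1/a_t)] = √[1.327×10^11 × (2/1.379312×10^9 − 1/8.28784×10^8)] = 5.683 km/s.

v = 5.68 km/s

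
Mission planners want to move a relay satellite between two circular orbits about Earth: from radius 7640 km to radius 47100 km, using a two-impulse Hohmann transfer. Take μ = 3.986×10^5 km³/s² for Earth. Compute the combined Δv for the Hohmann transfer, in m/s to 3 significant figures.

Δv = 3620 m/s

Transfer-ellipse semi-major axis a_t = (r₁ + r₂)/2 = (7640 + 47100)/2 = 27370 km.
At r₁ the circular-orbit speed is v₁ = √(μ/r₁) = 7.223 km/s.
On the transfer ellipse at r₁, vis-viva equation gives v_p = √[μ(2/r₁ − 1/a_t)] = 9.475 km/s.
First burn Δv₁ = |v_p − v₁| = 2.252 km/s.
Circular speed at r₂: v₂ = √(μ/r₂) = 2.909 km/s.
Transfer-orbit speed at r₂: v_a = √[μ(2/r₂ − 1/a_t)] = 1.537 km/s.
Second burn Δv₂ = |v₂ − v_a| = 1.372 km/s.
Δv = Δv₁ + Δv₂ = 2.252 + 1.372 = 3.624 km/s.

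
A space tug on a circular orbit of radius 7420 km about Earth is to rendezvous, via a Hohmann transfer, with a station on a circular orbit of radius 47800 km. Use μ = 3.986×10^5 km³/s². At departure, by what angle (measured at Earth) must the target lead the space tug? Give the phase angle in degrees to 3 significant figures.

φ = 101°

Transfer-ellipse semi-major axis a_t = (r₁ + r₂)/2 = (7420 + 47800)/2 = 27610 km.
The half-period of the transfer ellipse is t = π√(a_t³/μ) = 22829 s.
Target angular speed ω₂ = √(μ/r₂³) = 6.0412×10^-5 rad/s.
Angle swept by the target during transfer: ω₂·t = 1.3791 rad = 79.02°.
Arrival is 180° from departure on the ellipse, so φ = 180° − 79.02° = 101°.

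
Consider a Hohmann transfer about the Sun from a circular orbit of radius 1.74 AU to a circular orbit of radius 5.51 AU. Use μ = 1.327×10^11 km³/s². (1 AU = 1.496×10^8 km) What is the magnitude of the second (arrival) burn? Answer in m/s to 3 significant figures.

Δv₂ = 3900 m/s

In km: r₁ = 1.74 × 1.496×10^8 = 2.60304×10^8 km; r₂ = 5.51 × 1.496×10^8 = 8.24296×10^8 km.
Transfer-ellipse semi-major axis a_t = (r₁ + r₂)/2 = (2.60304×10^8 + 8.24296×10^8)/2 = 5.423×10^8 km.
On the circular orbit at r = 8.24296×10^8 km, v_c = √(μ/r) = 12.68802 km/s.
Vis-viva on the transfer ellipse at r = 8.24296×10^8 km gives v_t = √[μ(2/r − 1/a_t)] = 8.790518 km/s.
Δv₂ = |v_t − v_c| = |8.790518 − 12.68802| = 3.898 km/s.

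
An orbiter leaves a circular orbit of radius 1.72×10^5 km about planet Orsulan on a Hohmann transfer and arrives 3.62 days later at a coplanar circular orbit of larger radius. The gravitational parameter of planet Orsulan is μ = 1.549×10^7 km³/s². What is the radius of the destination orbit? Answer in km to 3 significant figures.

Transfer time t = 3.62 days = 3.12768×10^5 s, and t = π√(a_t³/μ).
So a_t = (μ t²/π²)^(1/3) = (1.549×10^7 × (3.12768×10^5)² / π²)^(1/3) = 5.3547×10^5 km.
Since a_t = (r₁ + r₂)/2, r₂ = 2a_t − r₁ = 2×5.3547×10^5 − 1.720×10^5 = 8.9894×10^5 km.

r₂ = 8.99×10^5 km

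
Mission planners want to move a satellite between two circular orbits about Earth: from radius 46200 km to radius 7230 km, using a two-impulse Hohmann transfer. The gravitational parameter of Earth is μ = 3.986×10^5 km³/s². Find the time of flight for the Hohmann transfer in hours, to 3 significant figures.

Semi-major axis of the transfer orbit: a_t = (46200 + 7230)/2 = 26715 km.
Half the transfer-orbit period gives t = π√(a_t³/μ) = 21730 s.
Converting: 21730 s ÷ 3600 s/hour = 6.04 hours.

t = 6.04 hours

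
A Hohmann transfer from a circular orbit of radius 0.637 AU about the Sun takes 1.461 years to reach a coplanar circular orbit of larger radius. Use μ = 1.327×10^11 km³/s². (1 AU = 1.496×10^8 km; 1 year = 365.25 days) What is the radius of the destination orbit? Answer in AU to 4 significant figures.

r₂ = 3.451 AU

In km: r₁ = 0.637 × 1.496×10^8 = 9.52952×10^7 km.
Transfer time t = 1.461 years × 365.25 × 86400 s = 4.61056536×10^7 s, and t = π√(a_t³/μ).
So a_t = (μ t²/π²)^(1/3) = (1.327×10^11 × (4.61056536×10^7)² / π²)^(1/3) = 3.0575×10^8 km.
Since a_t = (r₁ + r₂)/2, r₂ = 2a_t − r₁ = 2×3.0575×10^8 − 9.52952×10^7 = 5.162048×10^8 km.
In AU: r₂ = 5.162048×10^8 / 1.496×10^8 = 3.451 AU.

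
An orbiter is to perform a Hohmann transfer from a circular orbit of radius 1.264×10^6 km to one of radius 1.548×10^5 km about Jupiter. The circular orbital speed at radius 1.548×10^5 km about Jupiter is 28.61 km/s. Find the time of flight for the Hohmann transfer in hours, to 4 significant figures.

t = 46.32 hours

From the circular-orbit relation v² = μ/r at r = 1.548×10^5 km: μ = v²r = (28.61)² × 1.548×10^5 = 1.26709×10^8 km³/s².
Semi-major axis of the transfer orbit: a_t = (1.264×10^6 + 1.548×10^5)/2 = 7.094×10^5 km.
Half the transfer-orbit period gives t = π√(a_t³/μ) = 1.6676×10^5 s.
Converting: 1.6676×10^5 s ÷ 3600 s/hour = 46.32 hours.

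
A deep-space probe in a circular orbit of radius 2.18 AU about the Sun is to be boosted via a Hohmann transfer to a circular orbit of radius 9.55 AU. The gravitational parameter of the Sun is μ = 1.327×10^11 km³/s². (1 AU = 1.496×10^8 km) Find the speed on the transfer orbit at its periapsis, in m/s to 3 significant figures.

In km: r₁ = 2.18 × 1.496×10^8 = 3.26128×10^8 km; r₂ = 9.55 × 1.496×10^8 = 1.42868×10^9 km.
Transfer-ellipse semi-major axis a_t = (r₁ + r₂)/2 = (3.26128×10^8 + 1.42868×10^9)/2 = 8.77404×10^8 km.
At periapsis, r = 3.26128×10^8 km.
Applying v² = μ(2/r − 1/a_t): v = 25.74 km/s.

v = 25700 m/s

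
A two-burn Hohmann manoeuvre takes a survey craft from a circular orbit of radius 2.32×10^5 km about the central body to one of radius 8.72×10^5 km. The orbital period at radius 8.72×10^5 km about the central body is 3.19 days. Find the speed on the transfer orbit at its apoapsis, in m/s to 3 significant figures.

v = 12900 m/s

From Kepler's third law T² = 4π²r³/μ at r = 8.72×10^5 km, T = 3.19 days = 3.19 × 86400 s = 2.75616×10^5 s: μ = 4π²r³/T² = 3.44588×10^8 km³/s².
Semi-major axis of the transfer orbit: a_t = (2.320×10^5 + 8.720×10^5)/2 = 5.520×10^5 km.
The apoapsis of the transfer ellipse is at r = 8.720×10^5 km.
Applying v² = μ(2/r − 1/a_t): v = 12.89 km/s.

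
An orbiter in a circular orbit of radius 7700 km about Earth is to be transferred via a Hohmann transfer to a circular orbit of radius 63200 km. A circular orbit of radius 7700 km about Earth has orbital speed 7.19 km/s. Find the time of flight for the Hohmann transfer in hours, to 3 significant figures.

From the circular-orbit relation v² = μ/r at r = 7700 km: μ = v²r = (7.19)² × 7700 = 3.98060×10^5 km³/s².
Semi-major axis of the transfer orbit: a_t = (7700 + 63200)/2 = 35450 km.
By Kepler's third law the transfer-orbit period is T = 2π√(a_t³/μ), so t = T/2 = 33240 s.
Converting: 33240 s ÷ 3600 s/hour = 9.23 hours.

t = 9.23 hours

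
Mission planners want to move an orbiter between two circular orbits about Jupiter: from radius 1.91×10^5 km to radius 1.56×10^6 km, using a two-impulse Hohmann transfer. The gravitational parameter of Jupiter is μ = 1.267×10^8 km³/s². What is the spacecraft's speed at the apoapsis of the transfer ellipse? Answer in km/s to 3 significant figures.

The Hohmann ellipse has a_t = (r₁ + r₂)/2 = 8.755×10^5 km.
The apoapsis of the transfer ellipse is at r = 1.560×10^6 km.
Vis-viva: v = √[μ(2/r − 1/a_t)] = √[1.267×10^8 × (2/1.560×10^6 − 1/8.755×10^5)] = 4.209 km/s.

v = 4.21 km/s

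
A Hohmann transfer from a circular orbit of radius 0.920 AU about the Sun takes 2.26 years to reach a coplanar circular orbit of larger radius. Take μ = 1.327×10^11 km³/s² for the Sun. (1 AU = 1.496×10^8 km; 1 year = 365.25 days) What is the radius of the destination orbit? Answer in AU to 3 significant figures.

r₂ = 4.55 AU

In km: r₁ = 0.920 × 1.496×10^8 = 1.37632×10^8 km.
Transfer time t = 2.26 years × 365.25 × 86400 s = 7.1320176×10^7 s, and t = π√(a_t³/μ).
So a_t = (μ t²/π²)^(1/3) = (1.327×10^11 × (7.1320176×10^7)² / π²)^(1/3) = 4.0895×10^8 km.
Since a_t = (r₁ + r₂)/2, r₂ = 2a_t − r₁ = 2×4.0895×10^8 − 1.37632×10^8 = 6.80268×10^8 km.
In AU: r₂ = 6.80268×10^8 / 1.496×10^8 = 4.55 AU.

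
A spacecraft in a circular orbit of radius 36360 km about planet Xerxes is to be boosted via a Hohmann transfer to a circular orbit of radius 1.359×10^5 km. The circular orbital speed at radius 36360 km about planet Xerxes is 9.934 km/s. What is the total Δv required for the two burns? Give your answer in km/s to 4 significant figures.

From the circular-orbit relation v² = μ/r at r = 36360 km: μ = v²r = (9.934)² × 36360 = 3.58816×10^6 km³/s².
The Hohmann ellipse has a_t = (r₁ + r₂)/2 = 86130 km.
At r₁ the circular-orbit speed is v₁ = √(μ/r₁) = 9.9340 km/s.
Transfer-orbit speed at r₁ (vis-viva equation): v_p = √[μ(2/r₁ − 1/a_t)] = 12.478 km/s.
First burn Δv₁ = |v_p − v₁| = 2.544 km/s.
Circular speed at r₂: v₂ = √(μ/r₂) = 5.1384 km/s.
Transfer-orbit speed at r₂: v_a = √[μ(2/r₂ − 1/a_t)] = 3.3386 km/s.
Second burn Δv₂ = |v₂ − v_a| = 1.800 km/s.
Total Δv = Δv₁ + Δv₂ = 4.344 km/s.

Δv = 4.344 km/s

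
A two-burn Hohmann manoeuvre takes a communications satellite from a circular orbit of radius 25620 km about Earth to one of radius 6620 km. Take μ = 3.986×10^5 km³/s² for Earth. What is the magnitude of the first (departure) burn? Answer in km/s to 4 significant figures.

Δv₁ = 1.417 km/s

The Hohmann ellipse has a_t = (r₁ + r₂)/2 = 16120 km.
On the circular orbit at r = 25620 km, v_c = √(μ/r) = 3.9444 km/s.
Vis-viva on the transfer ellipse at r = 25620 km gives v_t = √[μ(2/r − 1/a_t)] = 2.5277 km/s.
Δv₁ = |v_t − v_c| = |2.5277 − 3.9444| = 1.417 km/s.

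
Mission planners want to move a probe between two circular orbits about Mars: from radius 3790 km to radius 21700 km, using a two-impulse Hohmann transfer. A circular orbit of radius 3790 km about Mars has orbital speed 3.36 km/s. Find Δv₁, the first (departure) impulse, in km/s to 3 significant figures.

From the circular-orbit relation v² = μ/r at r = 3790 km: μ = v²r = (3.36)² × 3790 = 42787.6 km³/s².
Transfer-ellipse semi-major axis a_t = (r₁ + r₂)/2 = (3790 + 21700)/2 = 12745 km.
Circular speed at r = 3790 km: v_c = √(μ/r) = 3.360 km/s.
Vis-viva on the transfer ellipse at r = 3790 km gives v_t = √[μ(2/r − 1/a_t)] = 4.384 km/s.
Δv₁ = |v_t − v_c| = |4.384 − 3.360| = 1.024 km/s.

Δv₁ = 1.02 km/s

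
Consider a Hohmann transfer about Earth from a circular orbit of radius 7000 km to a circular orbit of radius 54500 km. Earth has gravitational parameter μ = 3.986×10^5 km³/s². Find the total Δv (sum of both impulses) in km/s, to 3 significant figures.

Transfer-ellipse semi-major axis a_t = (r₁ + r₂)/2 = (7000 + 54500)/2 = 30750 km.
At r₁ the circular-orbit speed is v₁ = √(μ/r₁) = 7.5460 km/s.
Transfer-orbit speed at r₁ (v² = μ(2/r − 1/a)): v_p = √[μ(2/r₁ − 1/a_t)] = 10.046 km/s.
First burn Δv₁ = |v_p − v₁| = 2.500 km/s.
At r₂, v₂ = √(μ/r₂) = 2.704 km/s.
Transfer-orbit speed at r₂: v_a = √[μ(2/r₂ − 1/a_t)] = 1.290 km/s.
Second burn Δv₂ = |v₂ − v_a| = 1.414 km/s.
Total Δv = Δv₁ + Δv₂ = 3.914 km/s.

Δv = 3.91 km/s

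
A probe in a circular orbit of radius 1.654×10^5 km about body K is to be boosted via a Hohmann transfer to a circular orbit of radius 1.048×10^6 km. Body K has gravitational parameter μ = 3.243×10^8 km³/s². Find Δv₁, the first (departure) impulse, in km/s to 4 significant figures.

Transfer-ellipse semi-major axis a_t = (r₁ + r₂)/2 = (1.654×10^5 + 1.048×10^6)/2 = 6.067×10^5 km.
On the circular orbit at r = 1.654×10^5 km, v_c = √(μ/r) = 44.28 km/s.
Vis-viva on the transfer ellipse at r = 1.654×10^5 km gives v_t = √[μ(2/r − 1/a_t)] = 58.20 km/s.
Δv₁ = |v_t − v_c| = |58.20 − 44.28| = 13.92 km/s.

Δv₁ = 13.92 km/s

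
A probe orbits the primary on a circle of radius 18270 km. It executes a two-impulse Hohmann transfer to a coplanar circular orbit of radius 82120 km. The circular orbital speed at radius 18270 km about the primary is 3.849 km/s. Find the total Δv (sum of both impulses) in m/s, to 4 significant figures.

Δv = 1794 m/s

From the circular-orbit relation v² = μ/r at r = 18270 km: μ = v²r = (3.849)² × 18270 = 2.70666×10^5 km³/s².
The Hohmann ellipse has a_t = (r₁ + r₂)/2 = 50195 km.
Circular speed at r₁: v₁ = √(μ/r₁) = √(2.70666×10^5/18270) = 3.849 km/s.
On the transfer ellipse at r₁, v² = μ(2/r − 1/a) gives v_p = √[μ(2/r₁ − 1/a_t)] = 4.923 km/s.
First burn Δv₁ = |v_p − v₁| = 1.074 km/s.
At r₂, v₂ = √(μ/r₂) = 1.8155 km/s.
Transfer-orbit speed at r₂: v_a = √[μ(2/r₂ − 1/a_t)] = 1.0953 km/s.
Second burn Δv₂ = |v₂ − v_a| = 0.7202 km/s.
Total Δv = Δv₁ + Δv₂ = 1.794 km/s.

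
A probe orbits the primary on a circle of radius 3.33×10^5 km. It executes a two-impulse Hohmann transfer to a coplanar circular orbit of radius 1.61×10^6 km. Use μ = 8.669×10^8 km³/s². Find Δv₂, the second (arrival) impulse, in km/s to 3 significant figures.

Semi-major axis of the transfer orbit: a_t = (3.330×10^5 + 1.610×10^6)/2 = 9.715×10^5 km.
Circular speed at r = 1.610×10^6 km: v_c = √(μ/r) = 23.204 km/s.
Transfer-orbit speed at the same r (vis-viva, a = a_t): v_t = √[μ(2/r − 1/a_t)] = 13.585 km/s.
Δv₂ = |v_t − v_c| = |13.585 − 23.204| = 9.619 km/s.

Δv₂ = 9.62 km/s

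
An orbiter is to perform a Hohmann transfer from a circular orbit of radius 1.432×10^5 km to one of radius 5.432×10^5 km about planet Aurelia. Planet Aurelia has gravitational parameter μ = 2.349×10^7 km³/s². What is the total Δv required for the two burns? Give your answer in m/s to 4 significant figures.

Δv = 5634 m/s

Transfer-ellipse semi-major axis a_t = (r₁ + r₂)/2 = (1.432×10^5 + 5.432×10^5)/2 = 3.432×10^5 km.
Circular speed at r₁: v₁ = √(μ/r₁) = √(2.349×10^7/1.432×10^5) = 12.807666 km/s.
On the transfer ellipse at r₁, vis-viva equation gives v_p = √[μ(2/r₁ − 1/a_t)] = 16.112994 km/s.
First burn Δv₁ = |v_p − v₁| = 3.30533 km/s.
At r₂, v₂ = √(μ/r₂) = 6.57600 km/s.
Transfer-orbit speed at r₂: v_a = √[μ(2/r₂ − 1/a_t)] = 4.24776 km/s.
Second burn Δv₂ = |v₂ − v_a| = 2.32824 km/s.
Total Δv = Δv₁ + Δv₂ = 5.634 km/s.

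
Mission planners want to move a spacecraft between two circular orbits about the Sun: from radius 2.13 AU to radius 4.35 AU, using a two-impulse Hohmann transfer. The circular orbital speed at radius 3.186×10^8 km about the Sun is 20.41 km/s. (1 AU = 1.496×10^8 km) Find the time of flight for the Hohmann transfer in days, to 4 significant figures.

From the circular-orbit relation v² = μ/r at r = 3.186×10^8 km: μ = v²r = (20.41)² × 3.186×10^8 = 1.32719×10^11 km³/s².
In km: r₁ = 2.13 × 1.496×10^8 = 3.18648×10^8 km; r₂ = 4.35 × 1.496×10^8 = 6.5076×10^8 km.
The Hohmann ellipse has a_t = (r₁ + r₂)/2 = 4.84704×10^8 km.
Transfer time t = π√(a_t³/μ) = π√((4.84704×10^8)³ / 1.32719×10^11) = 9.202×10^7 s.
Converting: 9.202×10^7 s ÷ 86400 s/day = 1065 days.

t = 1065 days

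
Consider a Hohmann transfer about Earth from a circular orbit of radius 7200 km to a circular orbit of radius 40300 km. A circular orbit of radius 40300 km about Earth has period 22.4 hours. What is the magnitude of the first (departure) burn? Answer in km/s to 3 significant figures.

From Kepler's third law T² = 4π²r³/μ at r = 40300 km, T = 22.4 hours = 22.4 × 3600 s = 80640 s: μ = 4π²r³/T² = 3.97351×10^5 km³/s².
Transfer-ellipse semi-major axis a_t = (r₁ + r₂)/2 = (7200 + 40300)/2 = 23750 km.
Circular speed at r = 7200 km: v_c = √(μ/r) = 7.429 km/s.
Vis-viva on the transfer ellipse at r = 7200 km gives v_t = √[μ(2/r − 1/a_t)] = 9.677 km/s.
Δv₁ = |v_t − v_c| = |9.677 − 7.429| = 2.248 km/s.

Δv₁ = 2.25 km/s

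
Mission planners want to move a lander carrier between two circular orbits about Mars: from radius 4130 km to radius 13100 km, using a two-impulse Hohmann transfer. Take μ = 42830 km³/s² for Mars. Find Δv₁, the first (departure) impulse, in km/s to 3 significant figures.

Transfer-ellipse semi-major axis a_t = (r₁ + r₂)/2 = (4130 + 13100)/2 = 8615 km.
On the circular orbit at r = 4130 km, v_c = √(μ/r) = 3.220320 km/s.
Transfer-orbit speed at the same r (vis-viva, a = a_t): v_t = √[μ(2/r − 1/a_t)] = 3.971065 km/s.
Δv₁ = |v_t − v_c| = |3.971065 − 3.220320| = 0.7507 km/s.

Δv₁ = 0.751 km/s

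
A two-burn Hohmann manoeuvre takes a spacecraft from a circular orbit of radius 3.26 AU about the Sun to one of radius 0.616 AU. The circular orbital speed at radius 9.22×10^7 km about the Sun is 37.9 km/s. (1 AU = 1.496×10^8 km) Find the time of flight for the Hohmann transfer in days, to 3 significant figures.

t = 493 days

From the circular-orbit relation v² = μ/r at r = 9.22×10^7 km: μ = v²r = (37.9)² × 9.22×10^7 = 1.32437×10^11 km³/s².
In km: r₁ = 3.26 × 1.496×10^8 = 4.87696×10^8 km; r₂ = 0.616 × 1.496×10^8 = 9.21536×10^7 km.
The Hohmann ellipse has a_t = (r₁ + r₂)/2 = 2.899248×10^8 km.
Half the transfer-orbit period gives t = π√(a_t³/μ) = 4.262×10^7 s.
Converting: 4.262×10^7 s ÷ 86400 s/day = 493 days.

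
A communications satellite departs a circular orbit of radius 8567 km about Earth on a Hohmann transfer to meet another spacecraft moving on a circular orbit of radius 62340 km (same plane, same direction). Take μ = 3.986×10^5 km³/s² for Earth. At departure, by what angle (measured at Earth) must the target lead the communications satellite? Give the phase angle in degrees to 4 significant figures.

The Hohmann ellipse has a_t = (r₁ + r₂)/2 = 35453.5 km.
Transfer time t = π√(a_t³/μ) = 33220 s.
Target angular speed ω₂ = √(μ/r₂³) = 4.056×10^-5 rad/s.
Angle swept by the target during transfer: ω₂·t = 1.3474 rad = 77.20°.
Arrival is 180° from departure on the ellipse, so φ = 180° − 77.20° = 102.8°.

φ = 102.8°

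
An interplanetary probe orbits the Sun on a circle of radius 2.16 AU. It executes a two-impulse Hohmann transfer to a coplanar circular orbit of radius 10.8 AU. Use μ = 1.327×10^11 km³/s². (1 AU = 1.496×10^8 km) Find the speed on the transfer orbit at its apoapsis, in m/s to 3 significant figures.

v = 5230 m/s

In km: r₁ = 2.16 × 1.496×10^8 = 3.23136×10^8 km; r₂ = 10.8 × 1.496×10^8 = 1.61568×10^9 km.
Semi-major axis of the transfer orbit: a_t = (3.23136×10^8 + 1.61568×10^9)/2 = 9.69408×10^8 km.
The apoapsis of the transfer ellipse is at r = 1.61568×10^9 km.
Applying v² = μ(2/r − 1/a_t): v = 5.232 km/s.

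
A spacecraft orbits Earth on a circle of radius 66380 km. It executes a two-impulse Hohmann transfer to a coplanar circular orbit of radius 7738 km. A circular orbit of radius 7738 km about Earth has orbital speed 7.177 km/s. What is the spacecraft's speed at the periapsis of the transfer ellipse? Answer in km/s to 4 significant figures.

v = 9.605 km/s

From the circular-orbit relation v² = μ/r at r = 7738 km: μ = v²r = (7.177)² × 7738 = 3.98579×10^5 km³/s².
The Hohmann ellipse has a_t = (r₁ + r₂)/2 = 37059 km.
At periapsis, r = 7738 km.
Vis-viva: v = √[μ(2/r − 1/a_t)] = √[3.98579×10^5 × (2/7738 − 1/37059)] = 9.605 km/s.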